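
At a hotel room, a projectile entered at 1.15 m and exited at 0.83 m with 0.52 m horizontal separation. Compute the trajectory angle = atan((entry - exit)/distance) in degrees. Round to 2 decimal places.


Bullet trajectory angle:
Height difference = 1.15 - 0.83 = 0.32 m
angle = atan(0.32 / 0.52)
angle = atan(0.615385)
angle = 31.61 degrees

31.61


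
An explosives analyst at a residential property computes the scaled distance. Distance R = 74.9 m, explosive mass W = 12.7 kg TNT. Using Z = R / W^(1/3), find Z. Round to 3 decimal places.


Scaled distance calculation:
W^(1/3) = 12.7^(1/3) = 2.333107
Z = R / W^(1/3) = 74.9 / 2.333107
Z = 32.103 m/kg^(1/3)

32.103


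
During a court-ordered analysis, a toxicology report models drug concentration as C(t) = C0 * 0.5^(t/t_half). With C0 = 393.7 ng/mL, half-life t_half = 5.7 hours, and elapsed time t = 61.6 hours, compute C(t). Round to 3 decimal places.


Drug concentration decay:
Number of half-lives = t / t_half = 61.6 / 5.7 = 10.807018
Decay factor = 0.5^10.807018 = 0.00055817
C(t) = 393.7 * 0.00055817 = 0.220 ng/mL

0.220


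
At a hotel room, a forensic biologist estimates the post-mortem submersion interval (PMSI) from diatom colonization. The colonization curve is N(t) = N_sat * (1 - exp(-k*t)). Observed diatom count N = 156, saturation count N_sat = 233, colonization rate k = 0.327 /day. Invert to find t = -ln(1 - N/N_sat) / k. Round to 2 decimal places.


PMSI from diatom colonization curve:
N / N_sat = 156 / 233 = 0.669528
1 - N/N_sat = 0.330472
ln(1 - N/N_sat) = -1.107233
t = -ln(1 - N/N_sat) / k = -(-1.107233) / 0.327 = 3.39 days

3.39


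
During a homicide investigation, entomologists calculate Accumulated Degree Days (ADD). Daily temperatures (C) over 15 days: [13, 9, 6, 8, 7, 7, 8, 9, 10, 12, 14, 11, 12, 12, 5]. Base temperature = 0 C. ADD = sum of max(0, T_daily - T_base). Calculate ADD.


Computing ADD day by day:
Day 1: max(0, 13 - 0) = 13
Day 2: max(0, 9 - 0) = 9
Day 3: max(0, 6 - 0) = 6
Day 4: max(0, 8 - 0) = 8
Day 5: max(0, 7 - 0) = 7
Day 6: max(0, 7 - 0) = 7
Day 7: max(0, 8 - 0) = 8
Day 8: max(0, 9 - 0) = 9
Day 9: max(0, 10 - 0) = 10
Day 10: max(0, 12 - 0) = 12
Day 11: max(0, 14 - 0) = 14
Day 12: max(0, 11 - 0) = 11
Day 13: max(0, 12 - 0) = 12
Day 14: max(0, 12 - 0) = 12
Day 15: max(0, 5 - 0) = 5
Total ADD = 143

143


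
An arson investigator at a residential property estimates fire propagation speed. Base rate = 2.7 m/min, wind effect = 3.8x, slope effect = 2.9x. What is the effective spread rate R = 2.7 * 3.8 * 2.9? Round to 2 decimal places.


Fire spread rate calculation:
R = R0 * wind_factor * slope_factor
= 2.7 * 3.8 * 2.9
= 10.26 * 2.9
= 29.75 m/min

29.75


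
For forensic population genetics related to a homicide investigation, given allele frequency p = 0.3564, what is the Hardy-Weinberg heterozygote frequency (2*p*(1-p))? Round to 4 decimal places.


Hardy-Weinberg heterozygote frequency:
q = 1 - p = 1 - 0.3564 = 0.6436
2pq = 2 * 0.3564 * 0.6436 = 0.4588

0.4588


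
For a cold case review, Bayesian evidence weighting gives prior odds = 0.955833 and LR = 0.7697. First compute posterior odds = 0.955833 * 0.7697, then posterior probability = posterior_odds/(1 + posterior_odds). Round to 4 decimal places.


Bayesian evidence evaluation:
Posterior odds = prior_odds * LR = 0.955833 * 0.7697 = 0.7357047
Posterior probability = posterior_odds / (1 + posterior_odds)
= 0.7357047 / (1 + 0.7357047)
= 0.7357047 / 1.7357047
= 0.4239

0.4239


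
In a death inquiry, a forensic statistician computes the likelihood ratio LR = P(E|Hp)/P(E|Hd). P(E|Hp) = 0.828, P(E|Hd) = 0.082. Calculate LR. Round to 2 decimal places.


Likelihood ratio calculation:
LR = P(E|Hp) / P(E|Hd)
LR = 0.828 / 0.082
LR = 10.10

10.10


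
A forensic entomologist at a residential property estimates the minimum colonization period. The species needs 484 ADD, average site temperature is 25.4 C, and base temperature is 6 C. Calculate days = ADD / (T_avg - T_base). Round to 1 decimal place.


Insect development time:
Effective temperature = avg_temp - T_base = 25.4 - 6 = 19.4 C
Days = ADD / effective_temp = 484 / 19.4 = 24.9 days

24.9


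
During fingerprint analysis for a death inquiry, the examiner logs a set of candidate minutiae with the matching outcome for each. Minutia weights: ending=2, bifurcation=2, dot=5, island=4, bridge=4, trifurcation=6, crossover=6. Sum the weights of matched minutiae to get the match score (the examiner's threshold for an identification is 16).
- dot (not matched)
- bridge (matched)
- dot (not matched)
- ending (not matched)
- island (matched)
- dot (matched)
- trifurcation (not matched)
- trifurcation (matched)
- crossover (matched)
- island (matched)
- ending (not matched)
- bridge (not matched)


Weighted minutiae match score:
  dot: not matched, +0
  bridge: matched, +4 (running total 4)
  dot: not matched, +0
  ending: not matched, +0
  island: matched, +4 (running total 8)
  dot: matched, +5 (running total 13)
  trifurcation: not matched, +0
  trifurcation: matched, +6 (running total 19)
  crossover: matched, +6 (running total 25)
  island: matched, +4 (running total 29)
  ending: not matched, +0
  bridge: not matched, +0
Total score = 29
Threshold = 16; verdict = identification

29


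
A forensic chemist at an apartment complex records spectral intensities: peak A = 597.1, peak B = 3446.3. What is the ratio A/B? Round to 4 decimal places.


Spectral peak ratio:
Peak A = 597.1 counts
Peak B = 3446.3 counts
Ratio = 597.1 / 3446.3 = 0.1733

0.1733


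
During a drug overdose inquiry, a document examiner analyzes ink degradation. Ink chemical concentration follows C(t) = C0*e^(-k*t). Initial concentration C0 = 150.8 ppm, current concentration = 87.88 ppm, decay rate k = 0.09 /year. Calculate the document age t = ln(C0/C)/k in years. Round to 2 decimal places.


Document age estimation:
C0/C = 150.8 / 87.88 = 1.715976
ln(C0/C) = 0.539982
t = 0.539982 / 0.09 = 6.00 years

6.00


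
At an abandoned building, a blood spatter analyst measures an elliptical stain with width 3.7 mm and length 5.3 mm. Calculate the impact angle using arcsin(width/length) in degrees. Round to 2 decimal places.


Blood spatter impact angle calculation:
width / length = 3.7 / 5.3 = 0.698113
angle = arcsin(0.698113)
angle = 44.28 degrees

44.28


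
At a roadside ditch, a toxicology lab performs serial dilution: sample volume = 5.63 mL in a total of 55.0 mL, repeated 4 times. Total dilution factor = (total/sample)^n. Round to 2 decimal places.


Dilution factor calculation:
Single dilution = V_total / V_sample = 55.0 / 5.63 ≈ 9.769094
Number of dilutions = 4
Total DF = (55.0 / 5.63)^4 (full precision, rounded at the end) = 9107.88

9107.88


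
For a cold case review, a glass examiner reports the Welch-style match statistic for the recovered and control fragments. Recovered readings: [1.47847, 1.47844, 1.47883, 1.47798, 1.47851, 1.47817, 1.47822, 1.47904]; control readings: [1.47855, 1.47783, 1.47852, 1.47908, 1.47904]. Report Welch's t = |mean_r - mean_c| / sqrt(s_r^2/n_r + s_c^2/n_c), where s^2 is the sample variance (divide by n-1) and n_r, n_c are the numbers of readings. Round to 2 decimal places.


Welch's t-criterion for glass RI comparison:
Recovered mean = sum / n_r = 11.82766 / 8 = 1.4784575
Control mean = sum / n_c = 7.39302 / 5 = 1.478604
Recovered sample variance s_r^2 = 1.21193e-07
Control sample variance s_c^2 = 2.5643e-07
Welch SE (unpooled) = sqrt(s_r^2/n_r + s_c^2/n_c) = sqrt(1.51491e-08 + 5.1286e-08) = sqrt(6.64351e-08) = 0.00025775
|mean_r - mean_c| = 0.0001465
t = 0.0001465 / 0.00025775 = 0.57

0.57


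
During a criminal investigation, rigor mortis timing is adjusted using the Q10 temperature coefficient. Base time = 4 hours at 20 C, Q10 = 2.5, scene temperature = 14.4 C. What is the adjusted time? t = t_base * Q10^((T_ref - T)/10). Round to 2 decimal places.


Rigor mortis time adjustment:
Exponent = (T_ref - T_actual) / 10 = (20 - 14.4) / 10 = 0.56
Q10 factor = 2.5^0.56 = 1.6705
t_adjusted = 4 * 1.6705 = 6.68 hours

6.68


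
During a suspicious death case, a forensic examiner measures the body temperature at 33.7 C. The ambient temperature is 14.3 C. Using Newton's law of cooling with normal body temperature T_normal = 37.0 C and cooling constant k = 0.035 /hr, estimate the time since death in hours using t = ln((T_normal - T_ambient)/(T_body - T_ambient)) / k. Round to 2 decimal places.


Using Newton's law of cooling:
t = ln((T_normal - T_ambient) / (T_body - T_ambient)) / k
T_normal - T_ambient = 22.7
T_body - T_ambient = 19.4
Ratio = 1.170103
ln(ratio) = 0.157092
t = 0.157092 / 0.035 = 4.49 hours

4.49


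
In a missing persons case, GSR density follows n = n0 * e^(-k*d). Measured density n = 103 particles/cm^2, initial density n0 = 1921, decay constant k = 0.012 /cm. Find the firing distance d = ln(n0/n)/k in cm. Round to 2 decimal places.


GSR distance calculation:
n0/n = 1921 / 103 = 18.650485
ln(n0/n) = 2.925872
d = 2.925872 / 0.012 = 243.82 cm

243.82


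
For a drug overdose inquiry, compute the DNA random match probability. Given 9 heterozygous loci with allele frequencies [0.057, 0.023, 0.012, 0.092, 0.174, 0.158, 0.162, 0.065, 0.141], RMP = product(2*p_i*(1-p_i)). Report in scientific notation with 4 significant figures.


Computing RMP for 9 loci:
Locus 1: 2 * 0.057 * 0.943 = 0.107502
Locus 2: 2 * 0.023 * 0.977 = 0.044942
Locus 3: 2 * 0.012 * 0.988 = 0.023712
Locus 4: 2 * 0.092 * 0.908 = 0.167072
Locus 5: 2 * 0.174 * 0.826 = 0.287448
Locus 6: 2 * 0.158 * 0.842 = 0.266072
Locus 7: 2 * 0.162 * 0.838 = 0.271512
Locus 8: 2 * 0.065 * 0.935 = 0.12155
Locus 9: 2 * 0.141 * 0.859 = 0.242238
RMP = 1.170e-08

1.170e-08


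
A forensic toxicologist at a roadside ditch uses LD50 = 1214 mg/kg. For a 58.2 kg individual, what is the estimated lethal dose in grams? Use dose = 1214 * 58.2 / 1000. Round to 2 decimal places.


Lethal dose calculation:
Lethal dose = LD50 * body_weight / 1000
= 1214 * 58.2 / 1000
= 70654.8 / 1000
= 70.65 g

70.65


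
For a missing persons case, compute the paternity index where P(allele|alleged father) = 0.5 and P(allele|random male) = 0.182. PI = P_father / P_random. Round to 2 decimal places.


Paternity Index calculation:
PI = P(allele|father) / P(allele|random)
PI = 0.5 / 0.182
PI = 2.75

2.75


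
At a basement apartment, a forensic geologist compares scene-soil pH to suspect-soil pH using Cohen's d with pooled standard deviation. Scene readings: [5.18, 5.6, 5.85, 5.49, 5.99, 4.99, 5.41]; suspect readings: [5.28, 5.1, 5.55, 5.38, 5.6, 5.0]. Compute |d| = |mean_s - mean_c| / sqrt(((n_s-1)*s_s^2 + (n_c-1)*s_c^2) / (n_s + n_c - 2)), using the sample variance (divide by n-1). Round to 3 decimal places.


Pooled-variance Cohen's d for soil pH comparison:
Scene mean = 38.51 / 7 = 5.501429
Suspect mean = 31.91 / 6 = 5.318333
Scene sample variance s_s^2 = 0.123881
Suspect sample variance s_c^2 = 0.057457
Pooled variance = ((n_s-1)*s_s^2 + (n_c-1)*s_c^2) / (n_s + n_c - 2) = 0.093688
Pooled SD = sqrt(0.093688) = 0.306085
Mean difference = 0.183095
|d| = |0.183095| / 0.306085 = 0.598

0.598


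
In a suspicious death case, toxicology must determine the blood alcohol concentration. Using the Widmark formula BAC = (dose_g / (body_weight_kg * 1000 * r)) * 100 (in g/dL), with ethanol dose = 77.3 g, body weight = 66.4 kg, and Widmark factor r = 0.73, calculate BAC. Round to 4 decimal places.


Applying the Widmark formula:
BAC = (dose_g / (body_wt * 1000 * r)) * 100
Denominator = 66.4 * 1000 * 0.73 = 48472
BAC = (77.3 / 48472) * 100
BAC = 0.1595 g/dL

0.1595


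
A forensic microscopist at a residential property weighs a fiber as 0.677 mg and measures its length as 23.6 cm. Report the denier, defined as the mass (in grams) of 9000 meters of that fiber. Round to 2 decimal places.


Denier calculation:
Mass in grams = 0.677 mg / 1000 = 0.000677 g
Length in meters = 23.6 cm / 100 = 0.236 m
Linear density = mass / length = 0.000677 / 0.236 = 0.00286864 g/m
Denier = (g/m) * 9000 = 0.00286864 * 9000 = 25.82

25.82


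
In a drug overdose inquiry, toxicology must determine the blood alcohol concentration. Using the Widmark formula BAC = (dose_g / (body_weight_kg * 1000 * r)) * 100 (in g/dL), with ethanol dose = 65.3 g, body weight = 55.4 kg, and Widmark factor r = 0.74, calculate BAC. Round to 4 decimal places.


Applying the Widmark formula:
BAC = (dose_g / (body_wt * 1000 * r)) * 100
Denominator = 55.4 * 1000 * 0.74 = 40996
BAC = (65.3 / 40996) * 100
BAC = 0.1593 g/dL

0.1593


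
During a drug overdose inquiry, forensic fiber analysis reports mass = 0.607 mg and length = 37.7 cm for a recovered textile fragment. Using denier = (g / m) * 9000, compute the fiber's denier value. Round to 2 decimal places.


Denier calculation:
Mass in grams = 0.607 mg / 1000 = 0.000607 g
Length in meters = 37.7 cm / 100 = 0.377 m
Linear density = mass / length = 0.000607 / 0.377 = 0.00161008 g/m
Denier = (g/m) * 9000 = 0.00161008 * 9000 = 14.49

14.49


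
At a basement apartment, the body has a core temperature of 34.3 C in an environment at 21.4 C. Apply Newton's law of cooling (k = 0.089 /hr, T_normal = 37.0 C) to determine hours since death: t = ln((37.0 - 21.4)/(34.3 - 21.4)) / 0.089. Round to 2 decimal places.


Using Newton's law of cooling:
t = ln((T_normal - T_ambient) / (T_body - T_ambient)) / k
T_normal - T_ambient = 15.6
T_body - T_ambient = 12.9
Ratio = 1.209302
ln(ratio) = 0.190043
t = 0.190043 / 0.089 = 2.14 hours

2.14


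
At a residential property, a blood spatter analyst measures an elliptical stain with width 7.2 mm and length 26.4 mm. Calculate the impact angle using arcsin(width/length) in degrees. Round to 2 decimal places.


Blood spatter impact angle calculation:
width / length = 7.2 / 26.4 = 0.272727
angle = arcsin(0.272727)
angle = 15.83 degrees

15.83


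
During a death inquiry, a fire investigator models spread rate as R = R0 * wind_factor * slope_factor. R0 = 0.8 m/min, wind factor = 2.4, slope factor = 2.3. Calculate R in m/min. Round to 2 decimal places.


Fire spread rate calculation:
R = R0 * wind_factor * slope_factor
= 0.8 * 2.4 * 2.3
= 1.92 * 2.3
= 4.42 m/min

4.42


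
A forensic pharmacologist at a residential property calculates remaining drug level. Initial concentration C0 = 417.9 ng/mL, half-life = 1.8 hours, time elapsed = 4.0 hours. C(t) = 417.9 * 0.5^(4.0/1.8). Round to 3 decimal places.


Drug concentration decay:
Number of half-lives = t / t_half = 4.0 / 1.8 = 2.222222
Decay factor = 0.5^2.222222 = 0.21431103
C(t) = 417.9 * 0.21431103 = 89.561 ng/mL

89.561


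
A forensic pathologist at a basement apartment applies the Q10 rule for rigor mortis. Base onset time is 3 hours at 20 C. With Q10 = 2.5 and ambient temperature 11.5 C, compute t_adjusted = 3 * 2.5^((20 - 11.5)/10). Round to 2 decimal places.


Rigor mortis time adjustment:
Exponent = (T_ref - T_actual) / 10 = (20 - 11.5) / 10 = 0.85
Q10 factor = 2.5^0.85 = 2.17896
t_adjusted = 3 * 2.17896 = 6.54 hours

6.54


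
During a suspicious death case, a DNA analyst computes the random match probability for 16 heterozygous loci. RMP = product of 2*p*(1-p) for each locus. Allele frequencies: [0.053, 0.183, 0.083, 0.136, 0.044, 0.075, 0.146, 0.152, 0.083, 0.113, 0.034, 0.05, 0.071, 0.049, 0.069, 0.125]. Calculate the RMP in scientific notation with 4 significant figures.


Computing RMP for 16 loci:
Locus 1: 2 * 0.053 * 0.947 = 0.100382
Locus 2: 2 * 0.183 * 0.817 = 0.299022
Locus 3: 2 * 0.083 * 0.917 = 0.152222
Locus 4: 2 * 0.136 * 0.864 = 0.235008
Locus 5: 2 * 0.044 * 0.956 = 0.084128
Locus 6: 2 * 0.075 * 0.925 = 0.13875
Locus 7: 2 * 0.146 * 0.854 = 0.249368
Locus 8: 2 * 0.152 * 0.848 = 0.257792
Locus 9: 2 * 0.083 * 0.917 = 0.152222
Locus 10: 2 * 0.113 * 0.887 = 0.200462
Locus 11: 2 * 0.034 * 0.966 = 0.065688
Locus 12: 2 * 0.05 * 0.95 = 0.095
Locus 13: 2 * 0.071 * 0.929 = 0.131918
Locus 14: 2 * 0.049 * 0.951 = 0.093198
Locus 15: 2 * 0.069 * 0.931 = 0.128478
Locus 16: 2 * 0.125 * 0.875 = 0.21875
RMP = 5.302e-14

5.302e-14


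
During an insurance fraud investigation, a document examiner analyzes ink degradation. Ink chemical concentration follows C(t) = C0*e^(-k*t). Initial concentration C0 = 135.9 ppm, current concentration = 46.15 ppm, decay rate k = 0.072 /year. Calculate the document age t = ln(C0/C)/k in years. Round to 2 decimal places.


Document age estimation:
C0/C = 135.9 / 46.15 = 2.944745
ln(C0/C) = 1.080022
t = 1.080022 / 0.072 = 15.00 years

15.00


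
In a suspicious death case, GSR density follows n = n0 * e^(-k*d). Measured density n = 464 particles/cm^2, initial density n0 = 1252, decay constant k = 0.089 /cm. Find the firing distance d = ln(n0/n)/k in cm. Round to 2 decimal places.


GSR distance calculation:
n0/n = 1252 / 464 = 2.698276
ln(n0/n) = 0.992613
d = 0.992613 / 0.089 = 11.15 cm

11.15


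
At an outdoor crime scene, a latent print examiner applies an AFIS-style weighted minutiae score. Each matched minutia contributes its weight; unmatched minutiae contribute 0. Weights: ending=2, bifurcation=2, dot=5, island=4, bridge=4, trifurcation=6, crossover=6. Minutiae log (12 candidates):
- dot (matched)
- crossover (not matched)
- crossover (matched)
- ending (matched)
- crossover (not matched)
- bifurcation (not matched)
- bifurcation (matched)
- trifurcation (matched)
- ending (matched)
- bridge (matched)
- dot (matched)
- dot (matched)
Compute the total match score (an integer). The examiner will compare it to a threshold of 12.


Weighted minutiae match score:
  dot: matched, +5 (running total 5)
  crossover: not matched, +0
  crossover: matched, +6 (running total 11)
  ending: matched, +2 (running total 13)
  crossover: not matched, +0
  bifurcation: not matched, +0
  bifurcation: matched, +2 (running total 15)
  trifurcation: matched, +6 (running total 21)
  ending: matched, +2 (running total 23)
  bridge: matched, +4 (running total 27)
  dot: matched, +5 (running total 32)
  dot: matched, +5 (running total 37)
Total score = 37
Threshold = 12; verdict = identification

37


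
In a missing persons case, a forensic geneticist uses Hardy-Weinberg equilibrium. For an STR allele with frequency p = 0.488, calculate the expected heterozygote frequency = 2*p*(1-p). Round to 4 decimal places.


Hardy-Weinberg heterozygote frequency:
q = 1 - p = 1 - 0.488 = 0.512
2pq = 2 * 0.488 * 0.512 = 0.4997

0.4997


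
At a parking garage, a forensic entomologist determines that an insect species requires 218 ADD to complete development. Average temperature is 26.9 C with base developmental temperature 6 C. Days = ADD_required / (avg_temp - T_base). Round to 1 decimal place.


Insect development time:
Effective temperature = avg_temp - T_base = 26.9 - 6 = 20.9 C
Days = ADD / effective_temp = 218 / 20.9 = 10.4 days

10.4


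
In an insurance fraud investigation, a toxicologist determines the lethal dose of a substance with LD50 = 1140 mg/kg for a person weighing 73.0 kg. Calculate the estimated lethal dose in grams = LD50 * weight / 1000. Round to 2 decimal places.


Lethal dose calculation:
Lethal dose = LD50 * body_weight / 1000
= 1140 * 73.0 / 1000
= 83220 / 1000
= 83.22 g

83.22


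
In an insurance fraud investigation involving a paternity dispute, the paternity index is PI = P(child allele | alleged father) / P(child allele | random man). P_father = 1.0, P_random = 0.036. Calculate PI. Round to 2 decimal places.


Paternity Index calculation:
PI = P(allele|father) / P(allele|random)
PI = 1.0 / 0.036
PI = 27.78

27.78


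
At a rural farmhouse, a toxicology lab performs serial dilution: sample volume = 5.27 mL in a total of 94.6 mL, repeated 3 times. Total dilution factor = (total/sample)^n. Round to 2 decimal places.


Dilution factor calculation:
Single dilution = V_total / V_sample = 94.6 / 5.27 ≈ 17.950664
Number of dilutions = 3
Total DF = (94.6 / 5.27)^3 (full precision, rounded at the end) = 5784.18

5784.18


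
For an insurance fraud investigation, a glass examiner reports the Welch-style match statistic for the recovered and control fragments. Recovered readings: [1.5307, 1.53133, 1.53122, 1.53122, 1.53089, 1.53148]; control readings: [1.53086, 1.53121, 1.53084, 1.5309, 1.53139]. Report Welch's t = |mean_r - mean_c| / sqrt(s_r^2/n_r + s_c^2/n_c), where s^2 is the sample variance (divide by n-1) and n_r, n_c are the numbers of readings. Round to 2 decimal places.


Welch's t-criterion for glass RI comparison:
Recovered mean = sum / n_r = 9.18684 / 6 = 1.53114
Control mean = sum / n_c = 7.6552 / 5 = 1.53104
Recovered sample variance s_r^2 = 8.412e-08
Control sample variance s_c^2 = 6.085e-08
Welch SE (unpooled) = sqrt(s_r^2/n_r + s_c^2/n_c) = sqrt(1.402e-08 + 1.217e-08) = sqrt(2.619e-08) = 0.000161833
|mean_r - mean_c| = 0.0001
t = 0.0001 / 0.000161833 = 0.62

0.62


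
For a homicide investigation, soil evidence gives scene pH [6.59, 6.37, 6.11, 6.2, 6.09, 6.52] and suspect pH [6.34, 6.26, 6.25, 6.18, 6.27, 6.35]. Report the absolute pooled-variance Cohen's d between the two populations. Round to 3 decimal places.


Pooled-variance Cohen's d for soil pH comparison:
Scene mean = 37.88 / 6 = 6.313333
Suspect mean = 37.65 / 6 = 6.275
Scene sample variance s_s^2 = 0.045307
Suspect sample variance s_c^2 = 0.00395
Pooled variance = ((n_s-1)*s_s^2 + (n_c-1)*s_c^2) / (n_s + n_c - 2) = 0.024628
Pooled SD = sqrt(0.024628) = 0.156933
Mean difference = 0.038333
|d| = |0.038333| / 0.156933 = 0.244

0.244


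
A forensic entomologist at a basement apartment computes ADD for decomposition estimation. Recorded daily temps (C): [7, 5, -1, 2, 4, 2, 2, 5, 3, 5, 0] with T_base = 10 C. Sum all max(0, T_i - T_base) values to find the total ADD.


Computing ADD day by day:
Day 1: max(0, 7 - 10) = 0
Day 2: max(0, 5 - 10) = 0
Day 3: max(0, -1 - 10) = 0
Day 4: max(0, 2 - 10) = 0
Day 5: max(0, 4 - 10) = 0
Day 6: max(0, 2 - 10) = 0
Day 7: max(0, 2 - 10) = 0
Day 8: max(0, 5 - 10) = 0
Day 9: max(0, 3 - 10) = 0
Day 10: max(0, 5 - 10) = 0
Day 11: max(0, 0 - 10) = 0
Total ADD = 0

0


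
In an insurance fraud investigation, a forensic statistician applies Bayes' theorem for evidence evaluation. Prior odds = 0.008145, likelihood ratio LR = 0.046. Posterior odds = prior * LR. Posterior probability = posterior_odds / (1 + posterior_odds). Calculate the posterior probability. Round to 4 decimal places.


Bayesian evidence evaluation:
Posterior odds = prior_odds * LR = 0.008145 * 0.046 = 0.00037467
Posterior probability = posterior_odds / (1 + posterior_odds)
= 0.00037467 / (1 + 0.00037467)
= 0.00037467 / 1.00037467
= 0.0004

0.0004


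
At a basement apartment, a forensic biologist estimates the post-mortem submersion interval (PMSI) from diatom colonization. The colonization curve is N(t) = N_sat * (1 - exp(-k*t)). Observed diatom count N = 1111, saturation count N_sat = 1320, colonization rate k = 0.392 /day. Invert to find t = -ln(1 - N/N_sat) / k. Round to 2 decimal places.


PMSI from diatom colonization curve:
N / N_sat = 1111 / 1320 = 0.841667
1 - N/N_sat = 0.158333
ln(1 - N/N_sat) = -1.843055
t = -ln(1 - N/N_sat) / k = -(-1.843055) / 0.392 = 4.70 days

4.70


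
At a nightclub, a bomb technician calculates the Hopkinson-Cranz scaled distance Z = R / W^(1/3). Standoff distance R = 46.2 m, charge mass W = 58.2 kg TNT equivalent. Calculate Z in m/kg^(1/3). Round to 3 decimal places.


Scaled distance calculation:
W^(1/3) = 58.2^(1/3) = 3.875321
Z = R / W^(1/3) = 46.2 / 3.875321
Z = 11.922 m/kg^(1/3)

11.922


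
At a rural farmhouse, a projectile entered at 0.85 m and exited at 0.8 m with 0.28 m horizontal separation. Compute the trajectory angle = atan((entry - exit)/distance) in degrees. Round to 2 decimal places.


Bullet trajectory angle:
Height difference = 0.85 - 0.8 = 0.05 m
angle = atan(0.05 / 0.28)
angle = atan(0.178571)
angle = 10.12 degrees

10.12


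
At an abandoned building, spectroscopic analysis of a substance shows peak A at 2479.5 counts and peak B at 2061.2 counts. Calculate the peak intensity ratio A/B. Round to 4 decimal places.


Spectral peak ratio:
Peak A = 2479.5 counts
Peak B = 2061.2 counts
Ratio = 2479.5 / 2061.2 = 1.2029

1.2029


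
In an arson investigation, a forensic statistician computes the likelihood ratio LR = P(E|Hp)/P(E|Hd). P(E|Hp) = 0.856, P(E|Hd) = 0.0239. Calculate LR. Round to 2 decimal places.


Likelihood ratio calculation:
LR = P(E|Hp) / P(E|Hd)
LR = 0.856 / 0.0239
LR = 35.82

35.82


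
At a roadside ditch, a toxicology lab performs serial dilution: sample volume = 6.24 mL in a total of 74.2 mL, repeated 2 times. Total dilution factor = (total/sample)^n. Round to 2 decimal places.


Dilution factor calculation:
Single dilution = V_total / V_sample = 74.2 / 6.24 ≈ 11.891026
Number of dilutions = 2
Total DF = (74.2 / 6.24)^2 (full precision, rounded at the end) = 141.40

141.40


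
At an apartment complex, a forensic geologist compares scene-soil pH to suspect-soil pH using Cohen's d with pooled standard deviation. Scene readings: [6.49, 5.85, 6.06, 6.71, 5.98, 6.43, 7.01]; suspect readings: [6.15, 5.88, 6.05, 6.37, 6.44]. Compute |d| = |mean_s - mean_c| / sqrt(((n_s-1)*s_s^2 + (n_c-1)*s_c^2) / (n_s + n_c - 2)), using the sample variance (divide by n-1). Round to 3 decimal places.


Pooled-variance Cohen's d for soil pH comparison:
Scene mean = 44.53 / 7 = 6.361429
Suspect mean = 30.89 / 5 = 6.178
Scene sample variance s_s^2 = 0.176881
Suspect sample variance s_c^2 = 0.05287
Pooled variance = ((n_s-1)*s_s^2 + (n_c-1)*s_c^2) / (n_s + n_c - 2) = 0.127277
Pooled SD = sqrt(0.127277) = 0.356759
Mean difference = 0.183429
|d| = |0.183429| / 0.356759 = 0.514

0.514


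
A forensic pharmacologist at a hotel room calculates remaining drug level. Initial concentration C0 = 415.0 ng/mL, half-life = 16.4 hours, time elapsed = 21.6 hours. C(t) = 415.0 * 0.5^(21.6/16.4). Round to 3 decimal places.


Drug concentration decay:
Number of half-lives = t / t_half = 21.6 / 16.4 = 1.317073
Decay factor = 0.5^1.317073 = 0.40134839
C(t) = 415.0 * 0.40134839 = 166.560 ng/mL

166.560


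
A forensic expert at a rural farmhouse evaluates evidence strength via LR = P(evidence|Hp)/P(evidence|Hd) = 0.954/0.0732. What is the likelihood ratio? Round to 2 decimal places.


Likelihood ratio calculation:
LR = P(E|Hp) / P(E|Hd)
LR = 0.954 / 0.0732
LR = 13.03

13.03


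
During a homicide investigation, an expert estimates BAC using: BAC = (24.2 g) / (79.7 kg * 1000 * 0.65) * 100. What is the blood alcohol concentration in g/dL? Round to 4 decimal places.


Applying the Widmark formula:
BAC = (dose_g / (body_wt * 1000 * r)) * 100
Denominator = 79.7 * 1000 * 0.65 = 51805
BAC = (24.2 / 51805) * 100
BAC = 0.0467 g/dL

0.0467


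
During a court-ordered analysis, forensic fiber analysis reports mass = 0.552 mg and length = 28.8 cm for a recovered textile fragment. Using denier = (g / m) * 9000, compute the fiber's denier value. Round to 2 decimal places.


Denier calculation:
Mass in grams = 0.552 mg / 1000 = 0.000552 g
Length in meters = 28.8 cm / 100 = 0.288 m
Linear density = mass / length = 0.000552 / 0.288 = 0.00191667 g/m
Denier = (g/m) * 9000 = 0.00191667 * 9000 = 17.25

17.25


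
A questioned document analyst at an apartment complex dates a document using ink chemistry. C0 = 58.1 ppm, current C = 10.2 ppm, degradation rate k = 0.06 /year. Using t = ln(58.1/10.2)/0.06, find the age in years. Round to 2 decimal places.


Document age estimation:
C0/C = 58.1 / 10.2 = 5.696078
ln(C0/C) = 1.739778
t = 1.739778 / 0.06 = 29.00 years

29.00


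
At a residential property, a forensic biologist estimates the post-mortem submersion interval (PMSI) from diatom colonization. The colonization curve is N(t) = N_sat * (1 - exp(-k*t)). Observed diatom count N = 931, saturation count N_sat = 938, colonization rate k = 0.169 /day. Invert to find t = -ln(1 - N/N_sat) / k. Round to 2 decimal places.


PMSI from diatom colonization curve:
N / N_sat = 931 / 938 = 0.992537
1 - N/N_sat = 0.007463
ln(1 - N/N_sat) = -4.897798
t = -ln(1 - N/N_sat) / k = -(-4.897798) / 0.169 = 28.98 days

28.98


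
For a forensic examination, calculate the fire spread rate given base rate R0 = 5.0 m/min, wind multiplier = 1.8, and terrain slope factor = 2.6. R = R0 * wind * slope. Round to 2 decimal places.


Fire spread rate calculation:
R = R0 * wind_factor * slope_factor
= 5.0 * 1.8 * 2.6
= 9 * 2.6
= 23.40 m/min

23.40


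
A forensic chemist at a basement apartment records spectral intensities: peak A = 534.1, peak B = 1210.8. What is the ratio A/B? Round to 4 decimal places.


Spectral peak ratio:
Peak A = 534.1 counts
Peak B = 1210.8 counts
Ratio = 534.1 / 1210.8 = 0.4411

0.4411


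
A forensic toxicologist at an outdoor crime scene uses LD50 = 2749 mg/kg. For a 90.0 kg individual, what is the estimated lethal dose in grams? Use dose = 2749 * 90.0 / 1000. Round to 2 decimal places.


Lethal dose calculation:
Lethal dose = LD50 * body_weight / 1000
= 2749 * 90.0 / 1000
= 247410 / 1000
= 247.41 g

247.41


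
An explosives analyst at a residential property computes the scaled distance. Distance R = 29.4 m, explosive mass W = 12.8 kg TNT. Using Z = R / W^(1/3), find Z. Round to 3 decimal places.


Scaled distance calculation:
W^(1/3) = 12.8^(1/3) = 2.339214
Z = R / W^(1/3) = 29.4 / 2.339214
Z = 12.568 m/kg^(1/3)

12.568


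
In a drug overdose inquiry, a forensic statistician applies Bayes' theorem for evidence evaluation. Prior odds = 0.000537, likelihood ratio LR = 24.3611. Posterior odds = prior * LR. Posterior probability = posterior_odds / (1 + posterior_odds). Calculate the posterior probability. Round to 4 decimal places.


Bayesian evidence evaluation:
Posterior odds = prior_odds * LR = 0.000537 * 24.3611 = 0.01308191
Posterior probability = posterior_odds / (1 + posterior_odds)
= 0.01308191 / (1 + 0.01308191)
= 0.01308191 / 1.01308191
= 0.0129

0.0129


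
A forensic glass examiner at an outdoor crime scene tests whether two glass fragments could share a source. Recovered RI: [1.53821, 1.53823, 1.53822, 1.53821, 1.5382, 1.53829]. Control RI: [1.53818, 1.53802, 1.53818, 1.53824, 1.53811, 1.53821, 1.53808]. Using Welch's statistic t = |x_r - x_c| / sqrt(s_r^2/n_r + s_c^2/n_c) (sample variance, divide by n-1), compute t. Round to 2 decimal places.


Welch's t-criterion for glass RI comparison:
Recovered mean = sum / n_r = 9.22936 / 6 = 1.5382267
Control mean = sum / n_c = 10.76702 / 7 = 1.5381457
Recovered sample variance s_r^2 = 1.06667e-09
Control sample variance s_c^2 = 6.12857e-09
Welch SE (unpooled) = sqrt(s_r^2/n_r + s_c^2/n_c) = sqrt(1.77778e-10 + 8.7551e-10) = sqrt(1.05329e-09) = 3.24544e-05
|mean_r - mean_c| = 8.09524e-05
t = 8.09524e-05 / 3.24544e-05 = 2.49

2.49


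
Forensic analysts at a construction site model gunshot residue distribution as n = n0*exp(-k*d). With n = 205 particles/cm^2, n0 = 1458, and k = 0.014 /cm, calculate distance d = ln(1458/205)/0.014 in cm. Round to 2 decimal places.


GSR distance calculation:
n0/n = 1458 / 205 = 7.112195
ln(n0/n) = 1.961811
d = 1.961811 / 0.014 = 140.13 cm

140.13


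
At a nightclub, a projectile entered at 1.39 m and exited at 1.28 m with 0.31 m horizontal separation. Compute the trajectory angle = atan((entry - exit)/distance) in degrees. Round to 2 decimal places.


Bullet trajectory angle:
Height difference = 1.39 - 1.28 = 0.11 m
angle = atan(0.11 / 0.31)
angle = atan(0.354839)
angle = 19.54 degrees

19.54


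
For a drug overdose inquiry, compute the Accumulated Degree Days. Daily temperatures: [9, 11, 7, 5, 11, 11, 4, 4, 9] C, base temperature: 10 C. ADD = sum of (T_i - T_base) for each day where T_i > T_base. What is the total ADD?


Computing ADD day by day:
Day 1: max(0, 9 - 10) = 0
Day 2: max(0, 11 - 10) = 1
Day 3: max(0, 7 - 10) = 0
Day 4: max(0, 5 - 10) = 0
Day 5: max(0, 11 - 10) = 1
Day 6: max(0, 11 - 10) = 1
Day 7: max(0, 4 - 10) = 0
Day 8: max(0, 4 - 10) = 0
Day 9: max(0, 9 - 10) = 0
Total ADD = 3

3


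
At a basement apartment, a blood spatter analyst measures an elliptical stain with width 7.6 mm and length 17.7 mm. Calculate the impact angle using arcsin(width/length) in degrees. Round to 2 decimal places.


Blood spatter impact angle calculation:
width / length = 7.6 / 17.7 = 0.429379
angle = arcsin(0.429379)
angle = 25.43 degrees

25.43


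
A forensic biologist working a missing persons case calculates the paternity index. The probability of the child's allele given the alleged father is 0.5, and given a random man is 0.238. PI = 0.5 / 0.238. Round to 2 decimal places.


Paternity Index calculation:
PI = P(allele|father) / P(allele|random)
PI = 0.5 / 0.238
PI = 2.10

2.10


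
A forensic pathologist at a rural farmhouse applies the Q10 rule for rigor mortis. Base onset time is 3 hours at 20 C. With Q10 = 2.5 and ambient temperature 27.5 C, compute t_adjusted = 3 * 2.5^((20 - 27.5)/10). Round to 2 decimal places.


Rigor mortis time adjustment:
Exponent = (T_ref - T_actual) / 10 = (20 - 27.5) / 10 = -0.75
Q10 factor = 2.5^-0.75 = 0.50297
t_adjusted = 3 * 0.50297 = 1.51 hours

1.51


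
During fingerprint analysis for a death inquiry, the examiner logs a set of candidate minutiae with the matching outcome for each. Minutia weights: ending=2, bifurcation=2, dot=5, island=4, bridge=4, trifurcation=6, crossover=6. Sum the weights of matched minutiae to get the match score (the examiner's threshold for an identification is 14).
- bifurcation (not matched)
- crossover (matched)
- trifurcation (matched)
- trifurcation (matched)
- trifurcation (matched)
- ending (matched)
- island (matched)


Weighted minutiae match score:
  bifurcation: not matched, +0
  crossover: matched, +6 (running total 6)
  trifurcation: matched, +6 (running total 12)
  trifurcation: matched, +6 (running total 18)
  trifurcation: matched, +6 (running total 24)
  ending: matched, +2 (running total 26)
  island: matched, +4 (running total 30)
Total score = 30
Threshold = 14; verdict = identification

30


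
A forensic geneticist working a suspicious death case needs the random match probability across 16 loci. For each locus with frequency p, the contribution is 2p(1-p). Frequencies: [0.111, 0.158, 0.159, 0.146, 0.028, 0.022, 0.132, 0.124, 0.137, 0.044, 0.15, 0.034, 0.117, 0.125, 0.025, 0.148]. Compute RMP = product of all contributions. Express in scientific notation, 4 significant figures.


Computing RMP for 16 loci:
Locus 1: 2 * 0.111 * 0.889 = 0.197358
Locus 2: 2 * 0.158 * 0.842 = 0.266072
Locus 3: 2 * 0.159 * 0.841 = 0.267438
Locus 4: 2 * 0.146 * 0.854 = 0.249368
Locus 5: 2 * 0.028 * 0.972 = 0.054432
Locus 6: 2 * 0.022 * 0.978 = 0.043032
Locus 7: 2 * 0.132 * 0.868 = 0.229152
Locus 8: 2 * 0.124 * 0.876 = 0.217248
Locus 9: 2 * 0.137 * 0.863 = 0.236462
Locus 10: 2 * 0.044 * 0.956 = 0.084128
Locus 11: 2 * 0.15 * 0.85 = 0.255
Locus 12: 2 * 0.034 * 0.966 = 0.065688
Locus 13: 2 * 0.117 * 0.883 = 0.206622
Locus 14: 2 * 0.125 * 0.875 = 0.21875
Locus 15: 2 * 0.025 * 0.975 = 0.04875
Locus 16: 2 * 0.148 * 0.852 = 0.252192
RMP = 7.561e-14

7.561e-14


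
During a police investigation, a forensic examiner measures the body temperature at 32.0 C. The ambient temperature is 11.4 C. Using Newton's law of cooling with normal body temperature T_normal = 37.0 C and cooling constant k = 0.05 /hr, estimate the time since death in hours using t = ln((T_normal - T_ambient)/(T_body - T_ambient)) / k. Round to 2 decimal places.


Using Newton's law of cooling:
t = ln((T_normal - T_ambient) / (T_body - T_ambient)) / k
T_normal - T_ambient = 25.6
T_body - T_ambient = 20.6
Ratio = 1.242718
ln(ratio) = 0.217301
t = 0.217301 / 0.05 = 4.35 hours

4.35


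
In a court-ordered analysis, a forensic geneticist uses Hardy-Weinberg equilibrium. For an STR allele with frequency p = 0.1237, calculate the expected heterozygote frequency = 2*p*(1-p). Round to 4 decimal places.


Hardy-Weinberg heterozygote frequency:
q = 1 - p = 1 - 0.1237 = 0.8763
2pq = 2 * 0.1237 * 0.8763 = 0.2168

0.2168


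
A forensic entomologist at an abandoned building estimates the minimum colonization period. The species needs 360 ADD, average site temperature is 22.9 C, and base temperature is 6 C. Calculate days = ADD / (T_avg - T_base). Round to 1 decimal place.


Insect development time:
Effective temperature = avg_temp - T_base = 22.9 - 6 = 16.9 C
Days = ADD / effective_temp = 360 / 16.9 = 21.3 days

21.3


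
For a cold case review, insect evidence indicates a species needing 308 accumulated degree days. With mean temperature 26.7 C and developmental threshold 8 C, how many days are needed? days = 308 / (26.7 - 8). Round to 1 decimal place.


Insect development time:
Effective temperature = avg_temp - T_base = 26.7 - 8 = 18.7 C
Days = ADD / effective_temp = 308 / 18.7 = 16.5 days

16.5


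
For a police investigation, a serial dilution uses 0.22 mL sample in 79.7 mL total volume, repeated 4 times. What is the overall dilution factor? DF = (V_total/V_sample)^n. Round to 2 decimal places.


Dilution factor calculation:
Single dilution = V_total / V_sample = 79.7 / 0.22 ≈ 362.272727
Number of dilutions = 4
Total DF = (79.7 / 0.22)^4 (full precision, rounded at the end) = 17224338914.73

17224338914.73


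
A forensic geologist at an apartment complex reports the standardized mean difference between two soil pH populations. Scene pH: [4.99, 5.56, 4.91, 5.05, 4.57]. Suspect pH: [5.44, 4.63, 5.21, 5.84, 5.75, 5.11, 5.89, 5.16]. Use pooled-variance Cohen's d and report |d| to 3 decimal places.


Pooled-variance Cohen's d for soil pH comparison:
Scene mean = 25.08 / 5 = 5.016
Suspect mean = 43.03 / 8 = 5.37875
Scene sample variance s_s^2 = 0.12698
Suspect sample variance s_c^2 = 0.18927
Pooled variance = ((n_s-1)*s_s^2 + (n_c-1)*s_c^2) / (n_s + n_c - 2) = 0.166619
Pooled SD = sqrt(0.166619) = 0.40819
Mean difference = -0.36275
|d| = |-0.36275| / 0.40819 = 0.889

0.889


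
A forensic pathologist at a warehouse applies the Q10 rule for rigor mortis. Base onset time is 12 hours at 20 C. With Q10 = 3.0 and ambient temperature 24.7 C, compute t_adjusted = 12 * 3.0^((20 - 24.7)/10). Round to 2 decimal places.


Rigor mortis time adjustment:
Exponent = (T_ref - T_actual) / 10 = (20 - 24.7) / 10 = -0.47
Q10 factor = 3.0^-0.47 = 0.5967
t_adjusted = 12 * 0.5967 = 7.16 hours

7.16


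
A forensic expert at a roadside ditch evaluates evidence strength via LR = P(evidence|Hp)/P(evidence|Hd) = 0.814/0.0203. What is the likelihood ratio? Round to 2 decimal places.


Likelihood ratio calculation:
LR = P(E|Hp) / P(E|Hd)
LR = 0.814 / 0.0203
LR = 40.10

40.10


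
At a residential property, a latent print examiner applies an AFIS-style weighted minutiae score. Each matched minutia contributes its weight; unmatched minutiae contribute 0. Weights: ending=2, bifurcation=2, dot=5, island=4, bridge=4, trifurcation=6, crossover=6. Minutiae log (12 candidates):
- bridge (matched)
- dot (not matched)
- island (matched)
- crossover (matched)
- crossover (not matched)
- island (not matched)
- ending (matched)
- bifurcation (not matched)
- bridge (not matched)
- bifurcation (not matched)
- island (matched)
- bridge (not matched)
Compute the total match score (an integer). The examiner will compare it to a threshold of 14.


Weighted minutiae match score:
  bridge: matched, +4 (running total 4)
  dot: not matched, +0
  island: matched, +4 (running total 8)
  crossover: matched, +6 (running total 14)
  crossover: not matched, +0
  island: not matched, +0
  ending: matched, +2 (running total 16)
  bifurcation: not matched, +0
  bridge: not matched, +0
  bifurcation: not matched, +0
  island: matched, +4 (running total 20)
  bridge: not matched, +0
Total score = 20
Threshold = 14; verdict = identification

20


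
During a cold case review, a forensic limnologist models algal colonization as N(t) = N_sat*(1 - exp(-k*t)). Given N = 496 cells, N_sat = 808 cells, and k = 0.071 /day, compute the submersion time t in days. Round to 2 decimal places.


PMSI from diatom colonization curve:
N / N_sat = 496 / 808 = 0.613861
1 - N/N_sat = 0.386139
ln(1 - N/N_sat) = -0.951558
t = -ln(1 - N/N_sat) / k = -(-0.951558) / 0.071 = 13.40 days

13.40
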